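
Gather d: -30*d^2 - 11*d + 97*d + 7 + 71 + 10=-30*d^2 + 86*d + 88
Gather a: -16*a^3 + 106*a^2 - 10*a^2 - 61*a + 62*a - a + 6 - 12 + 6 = -16*a^3 + 96*a^2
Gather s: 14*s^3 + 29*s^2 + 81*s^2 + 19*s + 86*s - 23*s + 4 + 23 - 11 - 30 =14*s^3 + 110*s^2 + 82*s - 14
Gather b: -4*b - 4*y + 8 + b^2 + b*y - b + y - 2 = b^2 + b*(y - 5) - 3*y + 6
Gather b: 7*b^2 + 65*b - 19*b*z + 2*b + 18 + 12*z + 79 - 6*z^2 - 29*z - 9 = 7*b^2 + b*(67 - 19*z) - 6*z^2 - 17*z + 88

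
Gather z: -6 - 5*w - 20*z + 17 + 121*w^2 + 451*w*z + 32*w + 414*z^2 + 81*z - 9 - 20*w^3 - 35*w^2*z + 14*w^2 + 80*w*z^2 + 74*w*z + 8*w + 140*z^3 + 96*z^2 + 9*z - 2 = -20*w^3 + 135*w^2 + 35*w + 140*z^3 + z^2*(80*w + 510) + z*(-35*w^2 + 525*w + 70)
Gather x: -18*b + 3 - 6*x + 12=-18*b - 6*x + 15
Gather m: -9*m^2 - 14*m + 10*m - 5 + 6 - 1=-9*m^2 - 4*m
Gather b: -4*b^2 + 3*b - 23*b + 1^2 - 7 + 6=-4*b^2 - 20*b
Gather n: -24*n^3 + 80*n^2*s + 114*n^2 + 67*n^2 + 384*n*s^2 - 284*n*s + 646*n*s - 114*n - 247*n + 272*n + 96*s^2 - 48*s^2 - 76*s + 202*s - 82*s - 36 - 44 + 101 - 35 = -24*n^3 + n^2*(80*s + 181) + n*(384*s^2 + 362*s - 89) + 48*s^2 + 44*s - 14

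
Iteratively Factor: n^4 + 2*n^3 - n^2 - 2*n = (n)*(n^3 + 2*n^2 - n - 2) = n*(n + 2)*(n^2 - 1) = n*(n + 1)*(n + 2)*(n - 1)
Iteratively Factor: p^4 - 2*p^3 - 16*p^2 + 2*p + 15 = (p - 5)*(p^3 + 3*p^2 - p - 3) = (p - 5)*(p + 1)*(p^2 + 2*p - 3) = (p - 5)*(p + 1)*(p + 3)*(p - 1)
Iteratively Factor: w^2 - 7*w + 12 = (w - 4)*(w - 3)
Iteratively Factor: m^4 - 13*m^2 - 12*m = (m + 3)*(m^3 - 3*m^2 - 4*m) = m*(m + 3)*(m^2 - 3*m - 4) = m*(m + 1)*(m + 3)*(m - 4)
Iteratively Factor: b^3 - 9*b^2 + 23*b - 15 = (b - 1)*(b^2 - 8*b + 15) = (b - 3)*(b - 1)*(b - 5)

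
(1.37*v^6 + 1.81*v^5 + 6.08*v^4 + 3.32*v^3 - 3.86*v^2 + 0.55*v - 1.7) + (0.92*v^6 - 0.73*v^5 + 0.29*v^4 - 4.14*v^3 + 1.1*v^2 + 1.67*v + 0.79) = 2.29*v^6 + 1.08*v^5 + 6.37*v^4 - 0.82*v^3 - 2.76*v^2 + 2.22*v - 0.91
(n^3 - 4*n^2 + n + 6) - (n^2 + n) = n^3 - 5*n^2 + 6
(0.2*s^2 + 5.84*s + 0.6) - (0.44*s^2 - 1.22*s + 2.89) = -0.24*s^2 + 7.06*s - 2.29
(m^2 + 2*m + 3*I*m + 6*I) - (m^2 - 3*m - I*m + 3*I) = 5*m + 4*I*m + 3*I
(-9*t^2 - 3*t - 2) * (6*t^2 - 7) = -54*t^4 - 18*t^3 + 51*t^2 + 21*t + 14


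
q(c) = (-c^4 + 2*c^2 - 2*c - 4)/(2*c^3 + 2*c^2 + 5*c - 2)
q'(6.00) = -0.51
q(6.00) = -2.33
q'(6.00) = -0.51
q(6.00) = -2.33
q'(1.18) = 0.62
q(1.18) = -0.55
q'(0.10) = 11.53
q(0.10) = 2.83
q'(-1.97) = -0.67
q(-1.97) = 0.38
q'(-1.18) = 0.11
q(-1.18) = 0.09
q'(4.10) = -0.49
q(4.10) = -1.37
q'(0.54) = 15.69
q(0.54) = -2.87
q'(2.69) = -0.40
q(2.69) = -0.73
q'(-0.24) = 2.48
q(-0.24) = 1.09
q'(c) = (-6*c^2 - 4*c - 5)*(-c^4 + 2*c^2 - 2*c - 4)/(2*c^3 + 2*c^2 + 5*c - 2)^2 + (-4*c^3 + 4*c - 2)/(2*c^3 + 2*c^2 + 5*c - 2) = (-2*c^6 - 4*c^5 - 19*c^4 + 16*c^3 + 38*c^2 + 8*c + 24)/(4*c^6 + 8*c^5 + 24*c^4 + 12*c^3 + 17*c^2 - 20*c + 4)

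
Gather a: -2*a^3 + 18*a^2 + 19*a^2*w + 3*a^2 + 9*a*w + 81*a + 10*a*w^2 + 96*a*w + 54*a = -2*a^3 + a^2*(19*w + 21) + a*(10*w^2 + 105*w + 135)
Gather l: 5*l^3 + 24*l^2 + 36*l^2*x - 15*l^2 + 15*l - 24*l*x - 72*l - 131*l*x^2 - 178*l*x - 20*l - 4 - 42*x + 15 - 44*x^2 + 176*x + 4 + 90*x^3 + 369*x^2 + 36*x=5*l^3 + l^2*(36*x + 9) + l*(-131*x^2 - 202*x - 77) + 90*x^3 + 325*x^2 + 170*x + 15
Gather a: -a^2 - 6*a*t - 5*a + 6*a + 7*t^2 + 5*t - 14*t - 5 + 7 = -a^2 + a*(1 - 6*t) + 7*t^2 - 9*t + 2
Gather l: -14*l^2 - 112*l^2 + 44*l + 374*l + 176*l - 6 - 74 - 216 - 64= -126*l^2 + 594*l - 360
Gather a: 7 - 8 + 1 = 0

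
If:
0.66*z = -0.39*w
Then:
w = -1.69230769230769*z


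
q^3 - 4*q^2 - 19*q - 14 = (q - 7)*(q + 1)*(q + 2)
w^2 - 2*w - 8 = (w - 4)*(w + 2)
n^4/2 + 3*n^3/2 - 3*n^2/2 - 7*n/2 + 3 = (n/2 + 1)*(n - 1)^2*(n + 3)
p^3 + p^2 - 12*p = p*(p - 3)*(p + 4)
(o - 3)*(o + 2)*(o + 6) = o^3 + 5*o^2 - 12*o - 36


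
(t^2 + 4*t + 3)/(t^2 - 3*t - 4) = (t + 3)/(t - 4)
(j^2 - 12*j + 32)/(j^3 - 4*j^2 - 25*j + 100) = (j - 8)/(j^2 - 25)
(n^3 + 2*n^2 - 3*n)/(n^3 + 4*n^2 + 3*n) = (n - 1)/(n + 1)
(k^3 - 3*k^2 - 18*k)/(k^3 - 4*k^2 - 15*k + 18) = k/(k - 1)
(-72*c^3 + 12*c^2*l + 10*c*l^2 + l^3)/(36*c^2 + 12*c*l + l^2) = -2*c + l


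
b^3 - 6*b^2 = b^2*(b - 6)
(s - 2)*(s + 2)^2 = s^3 + 2*s^2 - 4*s - 8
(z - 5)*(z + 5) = z^2 - 25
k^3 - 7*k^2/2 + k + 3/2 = (k - 3)*(k - 1)*(k + 1/2)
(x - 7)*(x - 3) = x^2 - 10*x + 21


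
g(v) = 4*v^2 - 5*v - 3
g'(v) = 8*v - 5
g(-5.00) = 122.00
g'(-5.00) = -45.00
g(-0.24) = -1.57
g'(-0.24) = -6.92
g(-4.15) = 86.64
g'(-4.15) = -38.20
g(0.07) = -3.33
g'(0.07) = -4.44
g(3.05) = 18.96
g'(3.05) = 19.40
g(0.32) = -4.19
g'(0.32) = -2.44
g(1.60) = -0.76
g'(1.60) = 7.80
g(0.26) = -4.03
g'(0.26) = -2.92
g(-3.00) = 48.00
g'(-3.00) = -29.00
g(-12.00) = 633.00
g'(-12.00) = -101.00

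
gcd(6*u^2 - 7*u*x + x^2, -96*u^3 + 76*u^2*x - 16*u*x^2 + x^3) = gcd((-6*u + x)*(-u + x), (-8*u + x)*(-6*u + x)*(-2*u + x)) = -6*u + x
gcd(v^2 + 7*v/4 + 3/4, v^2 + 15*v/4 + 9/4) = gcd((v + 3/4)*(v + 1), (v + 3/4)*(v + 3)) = v + 3/4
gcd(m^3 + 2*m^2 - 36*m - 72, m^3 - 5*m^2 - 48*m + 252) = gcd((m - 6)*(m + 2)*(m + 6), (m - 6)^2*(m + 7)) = m - 6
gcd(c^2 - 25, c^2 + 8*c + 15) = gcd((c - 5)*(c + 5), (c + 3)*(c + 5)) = c + 5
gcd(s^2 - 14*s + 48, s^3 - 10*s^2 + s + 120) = s - 8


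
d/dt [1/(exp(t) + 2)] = -exp(t)/(exp(t) + 2)^2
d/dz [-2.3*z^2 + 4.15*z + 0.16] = 4.15 - 4.6*z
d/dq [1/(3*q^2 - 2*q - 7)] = 2*(1 - 3*q)/(-3*q^2 + 2*q + 7)^2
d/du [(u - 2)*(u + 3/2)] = 2*u - 1/2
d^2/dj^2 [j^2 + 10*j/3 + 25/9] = 2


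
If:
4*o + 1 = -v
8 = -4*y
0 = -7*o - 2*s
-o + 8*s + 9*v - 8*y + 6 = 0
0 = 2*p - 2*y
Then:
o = 1/5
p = -2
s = -7/10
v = -9/5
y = -2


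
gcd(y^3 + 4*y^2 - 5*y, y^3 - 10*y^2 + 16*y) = y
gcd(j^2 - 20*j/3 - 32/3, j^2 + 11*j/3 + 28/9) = j + 4/3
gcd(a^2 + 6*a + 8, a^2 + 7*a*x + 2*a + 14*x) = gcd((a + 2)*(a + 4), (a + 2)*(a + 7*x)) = a + 2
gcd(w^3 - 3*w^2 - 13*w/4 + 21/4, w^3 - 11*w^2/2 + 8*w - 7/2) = w^2 - 9*w/2 + 7/2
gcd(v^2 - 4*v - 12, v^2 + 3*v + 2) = v + 2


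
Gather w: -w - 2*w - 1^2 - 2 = -3*w - 3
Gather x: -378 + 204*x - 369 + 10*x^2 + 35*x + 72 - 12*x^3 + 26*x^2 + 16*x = -12*x^3 + 36*x^2 + 255*x - 675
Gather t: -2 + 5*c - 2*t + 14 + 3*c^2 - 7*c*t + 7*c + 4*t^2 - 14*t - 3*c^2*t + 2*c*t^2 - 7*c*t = 3*c^2 + 12*c + t^2*(2*c + 4) + t*(-3*c^2 - 14*c - 16) + 12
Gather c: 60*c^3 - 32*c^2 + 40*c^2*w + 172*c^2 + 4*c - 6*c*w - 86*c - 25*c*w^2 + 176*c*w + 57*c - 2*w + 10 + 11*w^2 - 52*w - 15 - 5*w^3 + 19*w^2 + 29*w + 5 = 60*c^3 + c^2*(40*w + 140) + c*(-25*w^2 + 170*w - 25) - 5*w^3 + 30*w^2 - 25*w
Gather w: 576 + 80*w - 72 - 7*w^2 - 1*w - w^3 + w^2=-w^3 - 6*w^2 + 79*w + 504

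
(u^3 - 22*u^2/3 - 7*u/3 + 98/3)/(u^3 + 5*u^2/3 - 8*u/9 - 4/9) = 3*(3*u^2 - 28*u + 49)/(9*u^2 - 3*u - 2)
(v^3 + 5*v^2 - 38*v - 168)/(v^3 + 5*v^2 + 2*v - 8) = (v^2 + v - 42)/(v^2 + v - 2)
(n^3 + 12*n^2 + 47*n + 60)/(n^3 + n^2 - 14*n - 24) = (n^2 + 9*n + 20)/(n^2 - 2*n - 8)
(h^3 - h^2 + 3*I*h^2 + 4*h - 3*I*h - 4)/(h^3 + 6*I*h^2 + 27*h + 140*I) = (h^2 - h*(1 + I) + I)/(h^2 + 2*I*h + 35)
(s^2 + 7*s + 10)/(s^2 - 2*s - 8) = (s + 5)/(s - 4)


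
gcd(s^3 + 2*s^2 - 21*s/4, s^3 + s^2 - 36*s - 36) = 1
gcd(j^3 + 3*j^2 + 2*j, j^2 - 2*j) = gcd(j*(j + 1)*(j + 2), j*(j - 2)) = j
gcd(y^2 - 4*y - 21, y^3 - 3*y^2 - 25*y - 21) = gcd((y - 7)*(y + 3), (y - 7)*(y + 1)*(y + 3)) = y^2 - 4*y - 21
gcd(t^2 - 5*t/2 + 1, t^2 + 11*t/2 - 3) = t - 1/2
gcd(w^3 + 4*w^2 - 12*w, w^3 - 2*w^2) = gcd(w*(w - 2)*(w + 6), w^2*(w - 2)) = w^2 - 2*w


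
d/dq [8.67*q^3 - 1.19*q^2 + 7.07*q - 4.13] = 26.01*q^2 - 2.38*q + 7.07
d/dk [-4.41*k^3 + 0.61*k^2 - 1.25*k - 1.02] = -13.23*k^2 + 1.22*k - 1.25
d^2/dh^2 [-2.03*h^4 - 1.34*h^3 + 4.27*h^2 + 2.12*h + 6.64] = -24.36*h^2 - 8.04*h + 8.54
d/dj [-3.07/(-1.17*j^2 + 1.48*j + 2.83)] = (4.5436 - 7.1838*j)/(-1.17*j^2 + 1.48*j + 2.83)^2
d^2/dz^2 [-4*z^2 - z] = -8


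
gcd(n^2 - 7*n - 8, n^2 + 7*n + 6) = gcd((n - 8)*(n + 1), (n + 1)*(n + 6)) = n + 1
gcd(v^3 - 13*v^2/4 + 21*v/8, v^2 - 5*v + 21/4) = v - 3/2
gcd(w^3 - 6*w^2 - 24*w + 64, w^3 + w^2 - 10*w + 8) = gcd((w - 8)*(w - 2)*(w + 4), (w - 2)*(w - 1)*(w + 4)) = w^2 + 2*w - 8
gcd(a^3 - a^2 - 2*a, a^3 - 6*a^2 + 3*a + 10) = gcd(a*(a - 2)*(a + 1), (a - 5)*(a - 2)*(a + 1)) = a^2 - a - 2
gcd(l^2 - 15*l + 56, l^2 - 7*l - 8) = l - 8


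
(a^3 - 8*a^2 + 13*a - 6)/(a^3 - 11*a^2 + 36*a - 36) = (a^2 - 2*a + 1)/(a^2 - 5*a + 6)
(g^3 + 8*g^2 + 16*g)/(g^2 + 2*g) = (g^2 + 8*g + 16)/(g + 2)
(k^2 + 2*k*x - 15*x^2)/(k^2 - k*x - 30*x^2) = (-k + 3*x)/(-k + 6*x)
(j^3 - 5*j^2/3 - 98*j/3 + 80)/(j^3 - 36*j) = (3*j^2 - 23*j + 40)/(3*j*(j - 6))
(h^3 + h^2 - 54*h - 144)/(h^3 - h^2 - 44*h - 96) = (h + 6)/(h + 4)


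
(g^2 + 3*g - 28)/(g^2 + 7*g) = (g - 4)/g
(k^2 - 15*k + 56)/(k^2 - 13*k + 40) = (k - 7)/(k - 5)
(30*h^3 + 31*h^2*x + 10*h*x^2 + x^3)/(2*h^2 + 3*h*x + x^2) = (15*h^2 + 8*h*x + x^2)/(h + x)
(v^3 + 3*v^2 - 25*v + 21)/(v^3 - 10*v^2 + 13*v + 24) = (v^2 + 6*v - 7)/(v^2 - 7*v - 8)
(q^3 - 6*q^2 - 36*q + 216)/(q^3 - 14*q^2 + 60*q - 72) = (q + 6)/(q - 2)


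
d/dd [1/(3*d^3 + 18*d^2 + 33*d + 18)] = (-d^2 - 4*d - 11/3)/(d^3 + 6*d^2 + 11*d + 6)^2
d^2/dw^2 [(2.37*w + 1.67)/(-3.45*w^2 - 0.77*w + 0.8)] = (-(2.37*w + 1.67)*(6.9*w + 0.77)*(13.8*w + 1.54) + (49.059*w + 15.1728)*(3.45*w^2 + 0.77*w - 0.8))/(3.45*w^2 + 0.77*w - 0.8)^3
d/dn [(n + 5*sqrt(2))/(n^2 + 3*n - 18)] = (n^2 + 3*n - (n + 5*sqrt(2))*(2*n + 3) - 18)/(n^2 + 3*n - 18)^2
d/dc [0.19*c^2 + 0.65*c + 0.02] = 0.38*c + 0.65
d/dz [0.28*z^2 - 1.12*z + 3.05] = 0.56*z - 1.12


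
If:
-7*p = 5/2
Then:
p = -5/14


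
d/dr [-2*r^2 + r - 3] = 1 - 4*r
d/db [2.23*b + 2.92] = 2.23000000000000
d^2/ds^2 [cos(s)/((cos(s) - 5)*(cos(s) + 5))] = (-sin(s)^4 + 150*sin(s)^2 - 624)*cos(s)/((cos(s) - 5)^3*(cos(s) + 5)^3)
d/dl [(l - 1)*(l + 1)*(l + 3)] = 3*l^2 + 6*l - 1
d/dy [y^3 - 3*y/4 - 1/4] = 3*y^2 - 3/4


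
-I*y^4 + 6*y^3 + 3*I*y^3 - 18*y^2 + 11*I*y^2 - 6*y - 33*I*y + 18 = (y - 3)*(y + 2*I)*(y + 3*I)*(-I*y + 1)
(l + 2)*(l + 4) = l^2 + 6*l + 8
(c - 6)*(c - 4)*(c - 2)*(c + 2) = c^4 - 10*c^3 + 20*c^2 + 40*c - 96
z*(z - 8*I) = z^2 - 8*I*z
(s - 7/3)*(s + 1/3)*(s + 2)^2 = s^4 + 2*s^3 - 43*s^2/9 - 100*s/9 - 28/9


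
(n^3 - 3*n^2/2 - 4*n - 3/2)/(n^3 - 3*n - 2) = (n^2 - 5*n/2 - 3/2)/(n^2 - n - 2)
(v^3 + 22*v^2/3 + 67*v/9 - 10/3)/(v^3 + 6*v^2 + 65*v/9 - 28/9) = (3*v^2 + 23*v + 30)/(3*v^2 + 19*v + 28)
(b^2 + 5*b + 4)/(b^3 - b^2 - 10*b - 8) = (b + 4)/(b^2 - 2*b - 8)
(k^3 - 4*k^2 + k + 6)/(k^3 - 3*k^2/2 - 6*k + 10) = 2*(k^2 - 2*k - 3)/(2*k^2 + k - 10)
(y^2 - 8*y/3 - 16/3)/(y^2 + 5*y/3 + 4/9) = 3*(y - 4)/(3*y + 1)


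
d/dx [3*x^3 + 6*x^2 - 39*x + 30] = 9*x^2 + 12*x - 39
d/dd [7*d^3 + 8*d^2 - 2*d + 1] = 21*d^2 + 16*d - 2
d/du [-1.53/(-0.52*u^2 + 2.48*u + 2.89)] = (3.7944 - 1.5912*u)/(-0.52*u^2 + 2.48*u + 2.89)^2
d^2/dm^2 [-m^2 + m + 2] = -2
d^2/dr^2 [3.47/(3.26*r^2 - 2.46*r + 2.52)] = (-73.755544*r^2 + 55.656024*r + 3.47*(6.52*r - 2.46)*(13.04*r - 4.92) - 57.013488)/(3.26*r^2 - 2.46*r + 2.52)^3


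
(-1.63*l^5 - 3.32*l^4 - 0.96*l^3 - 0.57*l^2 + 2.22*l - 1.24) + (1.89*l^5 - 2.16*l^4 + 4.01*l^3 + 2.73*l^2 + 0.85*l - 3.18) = 0.26*l^5 - 5.48*l^4 + 3.05*l^3 + 2.16*l^2 + 3.07*l - 4.42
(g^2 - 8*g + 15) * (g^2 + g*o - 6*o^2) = g^4 + g^3*o - 8*g^3 - 6*g^2*o^2 - 8*g^2*o + 15*g^2 + 48*g*o^2 + 15*g*o - 90*o^2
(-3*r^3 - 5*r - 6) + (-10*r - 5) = -3*r^3 - 15*r - 11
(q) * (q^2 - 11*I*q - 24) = q^3 - 11*I*q^2 - 24*q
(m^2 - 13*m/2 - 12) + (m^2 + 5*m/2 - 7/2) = 2*m^2 - 4*m - 31/2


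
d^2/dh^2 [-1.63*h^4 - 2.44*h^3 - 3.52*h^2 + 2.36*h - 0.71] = -19.56*h^2 - 14.64*h - 7.04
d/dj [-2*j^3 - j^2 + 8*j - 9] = -6*j^2 - 2*j + 8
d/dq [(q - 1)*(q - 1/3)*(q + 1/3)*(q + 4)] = 4*q^3 + 9*q^2 - 74*q/9 - 1/3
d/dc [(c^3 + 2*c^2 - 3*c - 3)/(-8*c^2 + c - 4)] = (-8*c^4 + 2*c^3 - 34*c^2 - 64*c + 15)/(64*c^4 - 16*c^3 + 65*c^2 - 8*c + 16)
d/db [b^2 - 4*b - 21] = 2*b - 4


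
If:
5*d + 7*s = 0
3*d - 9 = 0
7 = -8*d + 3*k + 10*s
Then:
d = 3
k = 367/21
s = -15/7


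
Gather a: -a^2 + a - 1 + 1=-a^2 + a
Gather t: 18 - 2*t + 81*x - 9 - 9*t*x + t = t*(-9*x - 1) + 81*x + 9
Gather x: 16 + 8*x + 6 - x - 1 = 7*x + 21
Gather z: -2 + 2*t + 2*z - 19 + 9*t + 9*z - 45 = 11*t + 11*z - 66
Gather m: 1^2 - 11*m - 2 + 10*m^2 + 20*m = 10*m^2 + 9*m - 1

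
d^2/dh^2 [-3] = 0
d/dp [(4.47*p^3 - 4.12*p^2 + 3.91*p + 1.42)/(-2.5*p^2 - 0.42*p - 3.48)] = (-11.175*p^4 - 3.7548*p^3 - 35.1614*p^2 + 35.7752*p - 13.0104)/(6.25*p^4 + 2.1*p^3 + 17.5764*p^2 + 2.9232*p + 12.1104)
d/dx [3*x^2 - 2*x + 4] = 6*x - 2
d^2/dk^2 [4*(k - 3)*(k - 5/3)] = 8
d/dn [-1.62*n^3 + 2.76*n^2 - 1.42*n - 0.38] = -4.86*n^2 + 5.52*n - 1.42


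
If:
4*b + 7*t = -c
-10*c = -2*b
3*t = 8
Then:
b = -40/9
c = -8/9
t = 8/3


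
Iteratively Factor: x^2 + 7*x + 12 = (x + 3)*(x + 4)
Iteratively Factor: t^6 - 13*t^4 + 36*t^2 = (t - 3)*(t^5 + 3*t^4 - 4*t^3 - 12*t^2) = t*(t - 3)*(t^4 + 3*t^3 - 4*t^2 - 12*t) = t^2*(t - 3)*(t^3 + 3*t^2 - 4*t - 12) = t^2*(t - 3)*(t + 3)*(t^2 - 4) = t^2*(t - 3)*(t - 2)*(t + 3)*(t + 2)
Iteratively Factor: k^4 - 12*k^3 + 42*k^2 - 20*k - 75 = (k - 5)*(k^3 - 7*k^2 + 7*k + 15) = (k - 5)*(k + 1)*(k^2 - 8*k + 15) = (k - 5)^2*(k + 1)*(k - 3)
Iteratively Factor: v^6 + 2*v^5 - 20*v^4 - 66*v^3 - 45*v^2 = (v)*(v^5 + 2*v^4 - 20*v^3 - 66*v^2 - 45*v) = v*(v - 5)*(v^4 + 7*v^3 + 15*v^2 + 9*v) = v*(v - 5)*(v + 3)*(v^3 + 4*v^2 + 3*v) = v*(v - 5)*(v + 3)^2*(v^2 + v) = v^2*(v - 5)*(v + 3)^2*(v + 1)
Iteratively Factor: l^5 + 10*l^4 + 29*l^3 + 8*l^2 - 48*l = (l + 4)*(l^4 + 6*l^3 + 5*l^2 - 12*l) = (l + 4)^2*(l^3 + 2*l^2 - 3*l) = (l - 1)*(l + 4)^2*(l^2 + 3*l) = (l - 1)*(l + 3)*(l + 4)^2*(l)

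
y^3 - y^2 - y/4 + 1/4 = (y - 1)*(y - 1/2)*(y + 1/2)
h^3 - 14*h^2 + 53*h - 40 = (h - 8)*(h - 5)*(h - 1)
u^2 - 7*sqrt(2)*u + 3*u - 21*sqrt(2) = (u + 3)*(u - 7*sqrt(2))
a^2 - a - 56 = (a - 8)*(a + 7)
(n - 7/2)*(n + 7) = n^2 + 7*n/2 - 49/2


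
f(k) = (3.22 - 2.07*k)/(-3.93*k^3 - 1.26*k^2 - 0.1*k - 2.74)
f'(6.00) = -0.00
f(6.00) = 0.01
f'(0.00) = 0.80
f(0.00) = -1.18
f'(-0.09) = 0.74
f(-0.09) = -1.24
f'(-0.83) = 20.16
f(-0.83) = -3.86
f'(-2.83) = 0.11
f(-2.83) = 0.12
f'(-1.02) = 1053.77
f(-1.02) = 24.05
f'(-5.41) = 0.01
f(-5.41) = 0.02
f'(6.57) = -0.00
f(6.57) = 0.01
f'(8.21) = -0.00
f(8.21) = 0.01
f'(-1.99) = 0.47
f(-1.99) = 0.31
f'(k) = (3.22 - 2.07*k)*(11.79*k^2 + 2.52*k + 0.1)/(-3.93*k^3 - 1.26*k^2 - 0.1*k - 2.74)^2 - 2.07/(-3.93*k^3 - 1.26*k^2 - 0.1*k - 2.74) = (-16.2702*k^3 + 35.3556*k^2 + 8.1144*k + 5.9938)/(15.4449*k^6 + 9.9036*k^5 + 2.3736*k^4 + 21.7884*k^3 + 6.9148*k^2 + 0.548*k + 7.5076)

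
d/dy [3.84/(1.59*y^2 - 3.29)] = -12.2112*y/(1.59*y^2 - 3.29)^2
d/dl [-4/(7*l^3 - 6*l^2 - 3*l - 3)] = 12*(7*l^2 - 4*l - 1)/(-7*l^3 + 6*l^2 + 3*l + 3)^2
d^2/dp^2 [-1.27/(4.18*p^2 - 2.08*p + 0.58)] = (44.379896*p^2 - 22.083776*p - 1.27*(8.36*p - 2.08)*(16.72*p - 4.16) + 6.157976)/(4.18*p^2 - 2.08*p + 0.58)^3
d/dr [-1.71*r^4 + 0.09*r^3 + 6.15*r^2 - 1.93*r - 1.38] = -6.84*r^3 + 0.27*r^2 + 12.3*r - 1.93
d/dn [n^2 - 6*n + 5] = 2*n - 6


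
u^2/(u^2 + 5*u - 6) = u^2/(u^2 + 5*u - 6)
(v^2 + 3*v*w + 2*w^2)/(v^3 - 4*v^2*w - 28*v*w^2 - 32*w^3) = (v + w)/(v^2 - 6*v*w - 16*w^2)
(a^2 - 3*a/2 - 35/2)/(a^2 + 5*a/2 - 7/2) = (a - 5)/(a - 1)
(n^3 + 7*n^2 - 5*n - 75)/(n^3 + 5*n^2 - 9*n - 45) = (n + 5)/(n + 3)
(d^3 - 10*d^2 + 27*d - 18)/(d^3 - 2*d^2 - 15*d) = (-d^3 + 10*d^2 - 27*d + 18)/(d*(-d^2 + 2*d + 15))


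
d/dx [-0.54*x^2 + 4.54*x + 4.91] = 4.54 - 1.08*x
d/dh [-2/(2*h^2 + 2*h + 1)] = 4*(2*h + 1)/(2*h^2 + 2*h + 1)^2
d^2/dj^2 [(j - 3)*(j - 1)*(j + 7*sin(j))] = -7*j^2*sin(j) + 28*sqrt(2)*j*sin(j + pi/4) + 6*j - 7*sin(j) - 56*cos(j) - 8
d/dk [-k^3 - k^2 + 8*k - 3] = -3*k^2 - 2*k + 8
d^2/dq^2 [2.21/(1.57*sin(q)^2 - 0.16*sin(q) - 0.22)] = (21.789716*sin(q)^4 - 1.665456*sin(q)^3 - 29.574662*sin(q)^2 + 3.25312*sin(q) - 1.63982)/(-1.57*sin(q)^2 + 0.16*sin(q) + 0.22)^3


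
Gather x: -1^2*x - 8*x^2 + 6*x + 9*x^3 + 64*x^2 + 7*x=9*x^3 + 56*x^2 + 12*x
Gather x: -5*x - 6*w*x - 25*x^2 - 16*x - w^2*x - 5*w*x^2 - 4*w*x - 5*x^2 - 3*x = x^2*(-5*w - 30) + x*(-w^2 - 10*w - 24)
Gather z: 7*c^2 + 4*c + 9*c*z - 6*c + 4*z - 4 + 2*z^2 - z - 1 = 7*c^2 - 2*c + 2*z^2 + z*(9*c + 3) - 5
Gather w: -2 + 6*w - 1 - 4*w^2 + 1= -4*w^2 + 6*w - 2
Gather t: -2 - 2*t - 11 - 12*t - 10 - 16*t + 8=-30*t - 15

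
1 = 1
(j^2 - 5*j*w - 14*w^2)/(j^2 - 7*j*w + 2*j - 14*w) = (j + 2*w)/(j + 2)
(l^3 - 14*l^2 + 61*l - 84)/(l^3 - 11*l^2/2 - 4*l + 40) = 2*(l^2 - 10*l + 21)/(2*l^2 - 3*l - 20)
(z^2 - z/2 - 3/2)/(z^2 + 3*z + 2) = (z - 3/2)/(z + 2)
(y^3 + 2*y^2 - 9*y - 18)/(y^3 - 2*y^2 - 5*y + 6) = (y + 3)/(y - 1)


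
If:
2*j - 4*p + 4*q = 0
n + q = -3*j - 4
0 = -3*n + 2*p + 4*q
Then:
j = -9*q/10 - 6/5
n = 17*q/10 - 2/5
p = 11*q/20 - 3/5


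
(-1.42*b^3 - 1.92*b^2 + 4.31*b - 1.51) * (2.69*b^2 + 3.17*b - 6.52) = -3.8198*b^5 - 9.6662*b^4 + 14.7659*b^3 + 22.1192*b^2 - 32.8879*b + 9.8452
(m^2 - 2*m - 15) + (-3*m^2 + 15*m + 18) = -2*m^2 + 13*m + 3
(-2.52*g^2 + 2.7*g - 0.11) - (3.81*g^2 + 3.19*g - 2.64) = -6.33*g^2 - 0.49*g + 2.53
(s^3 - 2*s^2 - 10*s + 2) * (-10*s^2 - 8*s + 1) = -10*s^5 + 12*s^4 + 117*s^3 + 58*s^2 - 26*s + 2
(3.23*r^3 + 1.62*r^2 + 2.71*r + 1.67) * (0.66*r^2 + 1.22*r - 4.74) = 2.1318*r^5 + 5.0098*r^4 - 11.5452*r^3 - 3.2704*r^2 - 10.808*r - 7.9158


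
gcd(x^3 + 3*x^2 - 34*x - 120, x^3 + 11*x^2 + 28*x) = x + 4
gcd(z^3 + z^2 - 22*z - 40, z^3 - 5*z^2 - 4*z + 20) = z^2 - 3*z - 10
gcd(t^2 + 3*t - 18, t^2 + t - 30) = t + 6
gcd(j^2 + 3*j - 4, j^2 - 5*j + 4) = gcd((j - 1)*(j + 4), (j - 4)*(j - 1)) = j - 1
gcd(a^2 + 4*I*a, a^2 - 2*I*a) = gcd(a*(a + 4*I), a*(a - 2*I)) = a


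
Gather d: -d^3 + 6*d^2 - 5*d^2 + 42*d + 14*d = -d^3 + d^2 + 56*d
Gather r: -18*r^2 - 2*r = -18*r^2 - 2*r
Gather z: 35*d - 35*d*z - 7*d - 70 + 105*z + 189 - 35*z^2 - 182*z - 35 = 28*d - 35*z^2 + z*(-35*d - 77) + 84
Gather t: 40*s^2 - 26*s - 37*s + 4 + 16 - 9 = 40*s^2 - 63*s + 11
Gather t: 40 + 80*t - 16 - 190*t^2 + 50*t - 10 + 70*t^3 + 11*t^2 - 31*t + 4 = 70*t^3 - 179*t^2 + 99*t + 18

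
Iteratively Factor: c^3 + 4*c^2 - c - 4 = (c - 1)*(c^2 + 5*c + 4) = (c - 1)*(c + 4)*(c + 1)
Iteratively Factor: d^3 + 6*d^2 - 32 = (d - 2)*(d^2 + 8*d + 16) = (d - 2)*(d + 4)*(d + 4)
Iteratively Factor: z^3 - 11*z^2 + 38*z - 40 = (z - 5)*(z^2 - 6*z + 8) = (z - 5)*(z - 2)*(z - 4)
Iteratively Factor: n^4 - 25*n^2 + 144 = (n + 4)*(n^3 - 4*n^2 - 9*n + 36) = (n - 4)*(n + 4)*(n^2 - 9) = (n - 4)*(n - 3)*(n + 4)*(n + 3)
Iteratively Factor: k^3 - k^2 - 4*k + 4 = (k + 2)*(k^2 - 3*k + 2) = (k - 2)*(k + 2)*(k - 1)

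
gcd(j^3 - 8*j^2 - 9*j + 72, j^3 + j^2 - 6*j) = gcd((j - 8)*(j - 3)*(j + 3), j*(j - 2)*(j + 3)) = j + 3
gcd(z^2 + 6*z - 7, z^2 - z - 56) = z + 7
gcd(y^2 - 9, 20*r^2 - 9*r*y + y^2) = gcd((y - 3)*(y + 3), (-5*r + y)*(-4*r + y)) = 1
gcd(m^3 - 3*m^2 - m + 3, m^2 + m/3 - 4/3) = m - 1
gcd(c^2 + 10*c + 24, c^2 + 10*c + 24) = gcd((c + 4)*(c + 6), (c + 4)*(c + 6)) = c^2 + 10*c + 24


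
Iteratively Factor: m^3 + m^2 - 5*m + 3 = (m - 1)*(m^2 + 2*m - 3) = (m - 1)*(m + 3)*(m - 1)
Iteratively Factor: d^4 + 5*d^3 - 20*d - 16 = (d + 2)*(d^3 + 3*d^2 - 6*d - 8) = (d - 2)*(d + 2)*(d^2 + 5*d + 4) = (d - 2)*(d + 2)*(d + 4)*(d + 1)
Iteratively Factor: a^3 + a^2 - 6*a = (a + 3)*(a^2 - 2*a) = a*(a + 3)*(a - 2)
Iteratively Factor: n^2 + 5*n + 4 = (n + 4)*(n + 1)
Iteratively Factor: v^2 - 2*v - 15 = (v - 5)*(v + 3)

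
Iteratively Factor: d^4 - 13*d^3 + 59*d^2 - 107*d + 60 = (d - 5)*(d^3 - 8*d^2 + 19*d - 12) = (d - 5)*(d - 1)*(d^2 - 7*d + 12) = (d - 5)*(d - 3)*(d - 1)*(d - 4)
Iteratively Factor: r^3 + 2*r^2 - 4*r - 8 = (r + 2)*(r^2 - 4) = (r - 2)*(r + 2)*(r + 2)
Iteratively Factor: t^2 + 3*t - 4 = (t - 1)*(t + 4)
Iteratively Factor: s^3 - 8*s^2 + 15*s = (s - 5)*(s^2 - 3*s) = s*(s - 5)*(s - 3)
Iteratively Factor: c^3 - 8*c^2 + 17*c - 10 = (c - 5)*(c^2 - 3*c + 2) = (c - 5)*(c - 1)*(c - 2)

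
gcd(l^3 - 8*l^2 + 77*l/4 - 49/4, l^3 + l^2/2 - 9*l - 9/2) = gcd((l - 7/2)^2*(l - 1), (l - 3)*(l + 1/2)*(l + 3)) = 1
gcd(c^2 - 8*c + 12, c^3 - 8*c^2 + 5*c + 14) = c - 2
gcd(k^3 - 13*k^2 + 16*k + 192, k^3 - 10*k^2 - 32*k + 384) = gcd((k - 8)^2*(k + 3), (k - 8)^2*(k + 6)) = k^2 - 16*k + 64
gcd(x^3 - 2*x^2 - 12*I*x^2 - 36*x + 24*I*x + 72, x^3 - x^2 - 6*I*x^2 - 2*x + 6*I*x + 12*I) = x^2 + x*(-2 - 6*I) + 12*I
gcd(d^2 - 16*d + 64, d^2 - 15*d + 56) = d - 8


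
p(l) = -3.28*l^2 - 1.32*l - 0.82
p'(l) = -6.56*l - 1.32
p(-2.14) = -13.02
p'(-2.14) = 12.72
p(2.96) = -33.47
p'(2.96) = -20.74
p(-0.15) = -0.70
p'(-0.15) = -0.34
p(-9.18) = -265.12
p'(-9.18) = 58.90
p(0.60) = -2.79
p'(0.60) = -5.26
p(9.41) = -303.68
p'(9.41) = -63.05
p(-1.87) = -9.82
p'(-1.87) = 10.95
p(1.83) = -14.22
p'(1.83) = -13.32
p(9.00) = -278.38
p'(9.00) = -60.36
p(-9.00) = -254.62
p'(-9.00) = 57.72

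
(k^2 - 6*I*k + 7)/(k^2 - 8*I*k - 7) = (k + I)/(k - I)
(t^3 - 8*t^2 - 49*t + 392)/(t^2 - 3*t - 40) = (t^2 - 49)/(t + 5)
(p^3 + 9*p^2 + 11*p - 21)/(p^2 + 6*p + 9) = (p^2 + 6*p - 7)/(p + 3)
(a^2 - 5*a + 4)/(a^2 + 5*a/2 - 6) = 2*(a^2 - 5*a + 4)/(2*a^2 + 5*a - 12)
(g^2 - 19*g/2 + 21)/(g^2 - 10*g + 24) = (g - 7/2)/(g - 4)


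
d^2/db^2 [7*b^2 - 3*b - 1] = 14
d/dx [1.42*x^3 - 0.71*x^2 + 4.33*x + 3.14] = 4.26*x^2 - 1.42*x + 4.33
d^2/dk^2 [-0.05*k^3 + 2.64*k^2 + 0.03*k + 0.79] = 5.28 - 0.3*k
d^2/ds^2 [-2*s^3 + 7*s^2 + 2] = 14 - 12*s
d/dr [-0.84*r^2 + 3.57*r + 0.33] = 3.57 - 1.68*r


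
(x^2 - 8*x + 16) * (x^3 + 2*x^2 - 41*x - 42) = x^5 - 6*x^4 - 41*x^3 + 318*x^2 - 320*x - 672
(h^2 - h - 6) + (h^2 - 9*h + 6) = 2*h^2 - 10*h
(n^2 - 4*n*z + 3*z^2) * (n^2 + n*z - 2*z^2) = n^4 - 3*n^3*z - 3*n^2*z^2 + 11*n*z^3 - 6*z^4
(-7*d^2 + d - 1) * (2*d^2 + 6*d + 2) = -14*d^4 - 40*d^3 - 10*d^2 - 4*d - 2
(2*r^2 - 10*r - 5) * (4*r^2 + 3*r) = 8*r^4 - 34*r^3 - 50*r^2 - 15*r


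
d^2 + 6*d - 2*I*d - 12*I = (d + 6)*(d - 2*I)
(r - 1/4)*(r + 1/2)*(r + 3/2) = r^3 + 7*r^2/4 + r/4 - 3/16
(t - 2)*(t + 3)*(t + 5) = t^3 + 6*t^2 - t - 30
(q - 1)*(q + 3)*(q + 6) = q^3 + 8*q^2 + 9*q - 18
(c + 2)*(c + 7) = c^2 + 9*c + 14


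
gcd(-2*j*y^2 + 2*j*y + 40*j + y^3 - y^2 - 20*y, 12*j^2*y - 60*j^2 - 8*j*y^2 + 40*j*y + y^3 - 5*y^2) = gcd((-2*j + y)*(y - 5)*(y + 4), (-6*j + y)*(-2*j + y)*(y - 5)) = -2*j*y + 10*j + y^2 - 5*y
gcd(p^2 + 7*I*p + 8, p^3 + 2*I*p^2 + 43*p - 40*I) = p^2 + 7*I*p + 8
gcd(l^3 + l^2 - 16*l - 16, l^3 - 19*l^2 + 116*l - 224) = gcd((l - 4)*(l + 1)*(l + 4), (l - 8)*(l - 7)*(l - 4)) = l - 4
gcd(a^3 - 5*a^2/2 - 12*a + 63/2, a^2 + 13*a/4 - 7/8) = a + 7/2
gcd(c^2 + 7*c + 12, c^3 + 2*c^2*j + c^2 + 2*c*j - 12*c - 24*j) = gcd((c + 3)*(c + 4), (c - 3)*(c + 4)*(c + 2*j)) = c + 4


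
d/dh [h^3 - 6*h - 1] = 3*h^2 - 6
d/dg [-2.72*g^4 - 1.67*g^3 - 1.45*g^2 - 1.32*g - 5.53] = -10.88*g^3 - 5.01*g^2 - 2.9*g - 1.32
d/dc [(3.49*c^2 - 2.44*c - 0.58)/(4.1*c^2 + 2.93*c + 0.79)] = (20.2297*c^2 + 10.2702*c - 0.2282)/(16.81*c^4 + 24.026*c^3 + 15.0629*c^2 + 4.6294*c + 0.6241)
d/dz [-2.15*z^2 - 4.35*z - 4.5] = -4.3*z - 4.35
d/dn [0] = 0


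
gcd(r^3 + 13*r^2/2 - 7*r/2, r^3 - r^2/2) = r^2 - r/2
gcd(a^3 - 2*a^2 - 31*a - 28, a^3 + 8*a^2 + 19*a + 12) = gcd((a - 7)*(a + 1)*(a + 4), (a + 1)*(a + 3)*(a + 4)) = a^2 + 5*a + 4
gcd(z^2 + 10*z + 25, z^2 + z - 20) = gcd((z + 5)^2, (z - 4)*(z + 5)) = z + 5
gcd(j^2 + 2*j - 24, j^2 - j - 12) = j - 4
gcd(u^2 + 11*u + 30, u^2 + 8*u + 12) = u + 6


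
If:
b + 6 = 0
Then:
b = -6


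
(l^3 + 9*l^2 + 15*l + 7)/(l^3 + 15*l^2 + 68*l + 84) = (l^2 + 2*l + 1)/(l^2 + 8*l + 12)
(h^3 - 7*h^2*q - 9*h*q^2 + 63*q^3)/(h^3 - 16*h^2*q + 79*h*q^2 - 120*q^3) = (h^2 - 4*h*q - 21*q^2)/(h^2 - 13*h*q + 40*q^2)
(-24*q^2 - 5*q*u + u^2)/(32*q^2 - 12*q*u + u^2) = (-3*q - u)/(4*q - u)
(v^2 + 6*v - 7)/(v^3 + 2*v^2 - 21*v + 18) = (v + 7)/(v^2 + 3*v - 18)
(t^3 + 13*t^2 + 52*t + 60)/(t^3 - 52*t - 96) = (t + 5)/(t - 8)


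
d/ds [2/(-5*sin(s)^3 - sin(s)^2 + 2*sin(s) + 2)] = 2*(15*sin(s)^2 + 2*sin(s) - 2)*cos(s)/(5*sin(s)^3 + sin(s)^2 - 2*sin(s) - 2)^2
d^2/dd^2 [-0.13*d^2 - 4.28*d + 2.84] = -0.260000000000000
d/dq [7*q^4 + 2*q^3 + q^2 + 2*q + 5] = 28*q^3 + 6*q^2 + 2*q + 2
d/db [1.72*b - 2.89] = 1.72000000000000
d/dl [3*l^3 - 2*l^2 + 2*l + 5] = 9*l^2 - 4*l + 2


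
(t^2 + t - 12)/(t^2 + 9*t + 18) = (t^2 + t - 12)/(t^2 + 9*t + 18)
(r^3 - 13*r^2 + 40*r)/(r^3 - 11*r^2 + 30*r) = (r - 8)/(r - 6)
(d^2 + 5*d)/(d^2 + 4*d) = (d + 5)/(d + 4)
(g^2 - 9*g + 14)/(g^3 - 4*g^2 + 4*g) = (g - 7)/(g*(g - 2))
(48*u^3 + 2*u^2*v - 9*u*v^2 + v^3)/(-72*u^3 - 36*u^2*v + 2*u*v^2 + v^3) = (-24*u^2 + 11*u*v - v^2)/(36*u^2 - v^2)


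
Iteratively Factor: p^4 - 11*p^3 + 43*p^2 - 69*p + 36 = (p - 4)*(p^3 - 7*p^2 + 15*p - 9) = (p - 4)*(p - 1)*(p^2 - 6*p + 9) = (p - 4)*(p - 3)*(p - 1)*(p - 3)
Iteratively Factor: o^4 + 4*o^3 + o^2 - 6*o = (o + 3)*(o^3 + o^2 - 2*o) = o*(o + 3)*(o^2 + o - 2) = o*(o + 2)*(o + 3)*(o - 1)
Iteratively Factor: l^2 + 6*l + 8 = (l + 4)*(l + 2)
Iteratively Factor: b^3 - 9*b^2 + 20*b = (b - 5)*(b^2 - 4*b) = b*(b - 5)*(b - 4)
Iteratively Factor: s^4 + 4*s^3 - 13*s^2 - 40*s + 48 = (s + 4)*(s^3 - 13*s + 12) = (s + 4)^2*(s^2 - 4*s + 3) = (s - 3)*(s + 4)^2*(s - 1)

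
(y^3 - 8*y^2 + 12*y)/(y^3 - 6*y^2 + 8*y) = (y - 6)/(y - 4)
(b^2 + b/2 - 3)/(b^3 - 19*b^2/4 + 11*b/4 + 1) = 2*(2*b^2 + b - 6)/(4*b^3 - 19*b^2 + 11*b + 4)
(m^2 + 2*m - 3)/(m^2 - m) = (m + 3)/m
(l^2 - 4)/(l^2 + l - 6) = (l + 2)/(l + 3)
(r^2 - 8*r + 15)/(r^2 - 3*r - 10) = (r - 3)/(r + 2)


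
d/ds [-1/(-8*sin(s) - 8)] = -cos(s)/(8*(sin(s) + 1)^2)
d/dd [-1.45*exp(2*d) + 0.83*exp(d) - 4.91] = (0.83 - 2.9*exp(d))*exp(d)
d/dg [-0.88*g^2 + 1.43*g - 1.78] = 1.43 - 1.76*g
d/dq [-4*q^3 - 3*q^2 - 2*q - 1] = -12*q^2 - 6*q - 2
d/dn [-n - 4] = -1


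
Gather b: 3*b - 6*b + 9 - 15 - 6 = -3*b - 12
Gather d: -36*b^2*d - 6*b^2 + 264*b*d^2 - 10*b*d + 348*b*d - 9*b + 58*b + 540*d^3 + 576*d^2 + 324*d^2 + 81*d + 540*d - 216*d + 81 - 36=-6*b^2 + 49*b + 540*d^3 + d^2*(264*b + 900) + d*(-36*b^2 + 338*b + 405) + 45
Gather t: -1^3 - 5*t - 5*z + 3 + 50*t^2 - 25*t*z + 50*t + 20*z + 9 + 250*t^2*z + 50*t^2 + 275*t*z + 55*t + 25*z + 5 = t^2*(250*z + 100) + t*(250*z + 100) + 40*z + 16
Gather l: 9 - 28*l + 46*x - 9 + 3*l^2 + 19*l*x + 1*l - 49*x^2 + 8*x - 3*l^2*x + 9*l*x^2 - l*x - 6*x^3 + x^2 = l^2*(3 - 3*x) + l*(9*x^2 + 18*x - 27) - 6*x^3 - 48*x^2 + 54*x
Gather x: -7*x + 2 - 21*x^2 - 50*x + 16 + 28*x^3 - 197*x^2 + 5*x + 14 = 28*x^3 - 218*x^2 - 52*x + 32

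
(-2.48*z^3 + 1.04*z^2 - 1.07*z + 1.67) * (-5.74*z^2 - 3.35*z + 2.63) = 14.2352*z^5 + 2.3384*z^4 - 3.8646*z^3 - 3.2661*z^2 - 8.4086*z + 4.3921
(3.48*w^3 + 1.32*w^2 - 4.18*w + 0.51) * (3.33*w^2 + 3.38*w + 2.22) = 11.5884*w^5 + 16.158*w^4 - 1.7322*w^3 - 9.4997*w^2 - 7.5558*w + 1.1322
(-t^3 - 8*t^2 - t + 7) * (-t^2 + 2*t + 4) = t^5 + 6*t^4 - 19*t^3 - 41*t^2 + 10*t + 28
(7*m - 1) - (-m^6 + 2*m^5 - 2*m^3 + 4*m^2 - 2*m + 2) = m^6 - 2*m^5 + 2*m^3 - 4*m^2 + 9*m - 3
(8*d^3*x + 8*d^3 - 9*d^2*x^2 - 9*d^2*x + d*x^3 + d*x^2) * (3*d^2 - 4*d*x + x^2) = 24*d^5*x + 24*d^5 - 59*d^4*x^2 - 59*d^4*x + 47*d^3*x^3 + 47*d^3*x^2 - 13*d^2*x^4 - 13*d^2*x^3 + d*x^5 + d*x^4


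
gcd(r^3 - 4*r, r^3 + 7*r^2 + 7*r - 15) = 1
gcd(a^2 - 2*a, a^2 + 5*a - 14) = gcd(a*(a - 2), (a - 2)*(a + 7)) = a - 2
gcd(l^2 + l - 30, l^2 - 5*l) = l - 5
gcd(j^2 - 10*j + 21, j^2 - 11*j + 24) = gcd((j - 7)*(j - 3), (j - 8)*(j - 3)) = j - 3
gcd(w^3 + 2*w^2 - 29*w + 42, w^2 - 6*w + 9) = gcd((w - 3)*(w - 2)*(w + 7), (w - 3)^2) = w - 3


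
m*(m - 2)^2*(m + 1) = m^4 - 3*m^3 + 4*m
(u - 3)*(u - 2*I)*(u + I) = u^3 - 3*u^2 - I*u^2 + 2*u + 3*I*u - 6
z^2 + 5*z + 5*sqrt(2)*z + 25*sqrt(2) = (z + 5)*(z + 5*sqrt(2))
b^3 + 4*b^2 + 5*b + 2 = (b + 1)^2*(b + 2)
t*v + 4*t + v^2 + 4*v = (t + v)*(v + 4)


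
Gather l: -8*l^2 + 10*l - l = -8*l^2 + 9*l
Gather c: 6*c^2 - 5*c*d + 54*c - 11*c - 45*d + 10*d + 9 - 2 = 6*c^2 + c*(43 - 5*d) - 35*d + 7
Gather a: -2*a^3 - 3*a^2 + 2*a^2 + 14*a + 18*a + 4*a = -2*a^3 - a^2 + 36*a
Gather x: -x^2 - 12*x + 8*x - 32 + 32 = -x^2 - 4*x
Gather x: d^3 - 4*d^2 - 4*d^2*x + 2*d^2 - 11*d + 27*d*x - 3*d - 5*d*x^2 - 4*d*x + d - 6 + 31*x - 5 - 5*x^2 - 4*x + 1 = d^3 - 2*d^2 - 13*d + x^2*(-5*d - 5) + x*(-4*d^2 + 23*d + 27) - 10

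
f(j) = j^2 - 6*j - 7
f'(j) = 2*j - 6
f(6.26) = -5.37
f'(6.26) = 6.52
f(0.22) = -8.27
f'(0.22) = -5.56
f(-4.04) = 33.56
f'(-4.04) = -14.08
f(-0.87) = -1.02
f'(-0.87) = -7.74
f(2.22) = -15.39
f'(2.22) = -1.56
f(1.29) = -13.08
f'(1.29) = -3.42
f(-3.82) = 30.51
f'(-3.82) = -13.64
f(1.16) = -12.61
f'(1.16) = -3.68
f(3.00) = -16.00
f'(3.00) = 0.00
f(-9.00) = 128.00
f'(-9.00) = -24.00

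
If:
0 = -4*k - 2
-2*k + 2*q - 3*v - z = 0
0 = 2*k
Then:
No Solution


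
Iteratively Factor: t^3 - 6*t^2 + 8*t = (t)*(t^2 - 6*t + 8) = t*(t - 4)*(t - 2)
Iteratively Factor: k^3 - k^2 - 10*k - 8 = (k - 4)*(k^2 + 3*k + 2) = (k - 4)*(k + 1)*(k + 2)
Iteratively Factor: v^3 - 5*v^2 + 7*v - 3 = (v - 1)*(v^2 - 4*v + 3) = (v - 1)^2*(v - 3)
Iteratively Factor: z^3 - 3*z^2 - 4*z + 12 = (z - 2)*(z^2 - z - 6) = (z - 3)*(z - 2)*(z + 2)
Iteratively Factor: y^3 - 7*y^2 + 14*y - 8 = (y - 1)*(y^2 - 6*y + 8) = (y - 4)*(y - 1)*(y - 2)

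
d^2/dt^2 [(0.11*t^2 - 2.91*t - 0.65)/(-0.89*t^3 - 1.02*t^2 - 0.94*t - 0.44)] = (-0.174262*t^6 + 13.830066*t^5 + 22.580724*t^4 + 11.441236*t^3 - 6.058164*t^2 - 5.623968*t - 1.884504)/(0.704969*t^9 + 2.423826*t^8 + 5.01159*t^7 + 7.226772*t^6 + 7.689732*t^5 + 6.285768*t^4 + 3.878728*t^3 + 1.758768*t^2 + 0.545952*t + 0.085184)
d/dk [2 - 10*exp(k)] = -10*exp(k)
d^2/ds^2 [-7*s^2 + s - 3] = -14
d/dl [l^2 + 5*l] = 2*l + 5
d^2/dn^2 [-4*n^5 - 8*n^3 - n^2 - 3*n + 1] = -80*n^3 - 48*n - 2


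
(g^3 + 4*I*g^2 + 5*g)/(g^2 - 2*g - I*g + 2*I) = g*(g + 5*I)/(g - 2)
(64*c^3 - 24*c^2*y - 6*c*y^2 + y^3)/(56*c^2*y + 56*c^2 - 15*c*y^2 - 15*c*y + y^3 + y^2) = (-8*c^2 + 2*c*y + y^2)/(-7*c*y - 7*c + y^2 + y)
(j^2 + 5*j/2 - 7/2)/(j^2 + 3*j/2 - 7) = (j - 1)/(j - 2)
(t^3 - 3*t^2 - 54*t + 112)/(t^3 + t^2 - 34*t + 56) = (t - 8)/(t - 4)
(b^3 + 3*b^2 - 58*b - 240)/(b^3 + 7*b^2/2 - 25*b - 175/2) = 2*(b^2 - 2*b - 48)/(2*b^2 - 3*b - 35)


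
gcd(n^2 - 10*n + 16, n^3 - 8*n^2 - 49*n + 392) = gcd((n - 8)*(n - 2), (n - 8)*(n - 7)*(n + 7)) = n - 8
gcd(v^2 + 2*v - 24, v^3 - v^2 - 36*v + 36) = v + 6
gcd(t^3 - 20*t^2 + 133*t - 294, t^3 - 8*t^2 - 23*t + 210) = t^2 - 13*t + 42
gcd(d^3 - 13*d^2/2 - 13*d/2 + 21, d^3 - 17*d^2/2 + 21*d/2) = d^2 - 17*d/2 + 21/2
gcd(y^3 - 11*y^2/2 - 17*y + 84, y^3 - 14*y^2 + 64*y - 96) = y - 6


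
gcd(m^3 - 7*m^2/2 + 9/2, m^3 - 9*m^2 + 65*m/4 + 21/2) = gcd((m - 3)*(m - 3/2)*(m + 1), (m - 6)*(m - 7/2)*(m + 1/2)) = 1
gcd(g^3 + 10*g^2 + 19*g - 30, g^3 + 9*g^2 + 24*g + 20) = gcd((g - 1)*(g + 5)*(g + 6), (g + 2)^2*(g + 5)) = g + 5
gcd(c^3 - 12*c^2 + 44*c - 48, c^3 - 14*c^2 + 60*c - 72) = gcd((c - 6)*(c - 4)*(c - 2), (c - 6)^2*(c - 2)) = c^2 - 8*c + 12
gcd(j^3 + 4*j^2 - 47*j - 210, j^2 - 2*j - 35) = j^2 - 2*j - 35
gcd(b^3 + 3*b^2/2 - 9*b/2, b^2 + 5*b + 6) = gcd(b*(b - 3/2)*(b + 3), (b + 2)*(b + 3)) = b + 3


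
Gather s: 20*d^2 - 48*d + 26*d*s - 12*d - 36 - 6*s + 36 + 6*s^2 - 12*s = 20*d^2 - 60*d + 6*s^2 + s*(26*d - 18)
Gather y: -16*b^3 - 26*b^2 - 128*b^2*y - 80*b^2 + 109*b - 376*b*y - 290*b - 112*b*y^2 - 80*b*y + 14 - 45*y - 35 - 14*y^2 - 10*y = -16*b^3 - 106*b^2 - 181*b + y^2*(-112*b - 14) + y*(-128*b^2 - 456*b - 55) - 21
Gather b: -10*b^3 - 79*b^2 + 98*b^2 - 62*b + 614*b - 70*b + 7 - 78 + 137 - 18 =-10*b^3 + 19*b^2 + 482*b + 48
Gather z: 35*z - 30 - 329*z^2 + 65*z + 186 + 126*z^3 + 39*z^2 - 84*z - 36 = 126*z^3 - 290*z^2 + 16*z + 120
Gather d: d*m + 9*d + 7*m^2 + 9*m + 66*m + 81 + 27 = d*(m + 9) + 7*m^2 + 75*m + 108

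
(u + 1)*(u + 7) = u^2 + 8*u + 7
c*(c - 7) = c^2 - 7*c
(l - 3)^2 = l^2 - 6*l + 9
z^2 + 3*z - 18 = (z - 3)*(z + 6)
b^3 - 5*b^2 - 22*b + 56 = (b - 7)*(b - 2)*(b + 4)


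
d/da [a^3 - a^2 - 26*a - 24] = 3*a^2 - 2*a - 26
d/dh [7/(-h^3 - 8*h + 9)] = 7*(3*h^2 + 8)/(h^3 + 8*h - 9)^2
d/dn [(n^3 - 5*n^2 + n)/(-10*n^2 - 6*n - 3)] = (-10*n^4 - 12*n^3 + 31*n^2 + 30*n - 3)/(100*n^4 + 120*n^3 + 96*n^2 + 36*n + 9)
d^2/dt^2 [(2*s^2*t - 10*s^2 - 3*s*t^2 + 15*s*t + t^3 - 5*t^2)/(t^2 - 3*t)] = 4*(s^2*t^3 - 15*s^2*t^2 + 45*s^2*t - 45*s^2 + 3*s*t^3 - 3*t^3)/(t^3*(t^3 - 9*t^2 + 27*t - 27))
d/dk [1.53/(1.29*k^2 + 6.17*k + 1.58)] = (-3.9474*k - 9.4401)/(1.29*k^2 + 6.17*k + 1.58)^2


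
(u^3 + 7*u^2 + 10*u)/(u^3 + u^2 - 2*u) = (u + 5)/(u - 1)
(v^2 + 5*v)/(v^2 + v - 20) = v/(v - 4)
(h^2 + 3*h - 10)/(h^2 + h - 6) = (h + 5)/(h + 3)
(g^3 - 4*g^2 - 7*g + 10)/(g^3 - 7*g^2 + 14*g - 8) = (g^2 - 3*g - 10)/(g^2 - 6*g + 8)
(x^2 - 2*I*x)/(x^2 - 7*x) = (x - 2*I)/(x - 7)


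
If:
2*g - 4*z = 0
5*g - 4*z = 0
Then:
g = 0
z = 0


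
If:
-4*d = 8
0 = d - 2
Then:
No Solution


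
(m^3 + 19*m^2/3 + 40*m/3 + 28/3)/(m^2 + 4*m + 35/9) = 3*(m^2 + 4*m + 4)/(3*m + 5)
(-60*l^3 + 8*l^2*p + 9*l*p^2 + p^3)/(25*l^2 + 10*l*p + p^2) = (-12*l^2 + 4*l*p + p^2)/(5*l + p)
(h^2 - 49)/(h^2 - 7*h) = (h + 7)/h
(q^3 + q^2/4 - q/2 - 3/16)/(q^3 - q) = (q^3 + q^2/4 - q/2 - 3/16)/(q*(q^2 - 1))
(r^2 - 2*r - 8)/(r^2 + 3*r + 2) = (r - 4)/(r + 1)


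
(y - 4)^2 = y^2 - 8*y + 16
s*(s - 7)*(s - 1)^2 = s^4 - 9*s^3 + 15*s^2 - 7*s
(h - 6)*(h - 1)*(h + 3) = h^3 - 4*h^2 - 15*h + 18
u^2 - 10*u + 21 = (u - 7)*(u - 3)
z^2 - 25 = (z - 5)*(z + 5)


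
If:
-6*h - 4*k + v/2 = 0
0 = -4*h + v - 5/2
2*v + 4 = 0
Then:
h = -9/8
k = 23/16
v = -2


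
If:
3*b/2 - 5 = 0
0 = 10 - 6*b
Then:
No Solution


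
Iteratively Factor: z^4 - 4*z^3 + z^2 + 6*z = (z - 2)*(z^3 - 2*z^2 - 3*z) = (z - 2)*(z + 1)*(z^2 - 3*z) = (z - 3)*(z - 2)*(z + 1)*(z)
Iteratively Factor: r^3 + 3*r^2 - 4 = (r - 1)*(r^2 + 4*r + 4) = (r - 1)*(r + 2)*(r + 2)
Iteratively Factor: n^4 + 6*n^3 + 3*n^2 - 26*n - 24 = (n + 4)*(n^3 + 2*n^2 - 5*n - 6) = (n + 3)*(n + 4)*(n^2 - n - 2) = (n + 1)*(n + 3)*(n + 4)*(n - 2)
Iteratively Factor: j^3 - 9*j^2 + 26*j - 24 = (j - 2)*(j^2 - 7*j + 12) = (j - 3)*(j - 2)*(j - 4)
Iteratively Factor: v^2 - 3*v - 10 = (v - 5)*(v + 2)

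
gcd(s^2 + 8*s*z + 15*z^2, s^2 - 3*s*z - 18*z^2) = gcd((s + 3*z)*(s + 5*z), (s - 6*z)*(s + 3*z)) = s + 3*z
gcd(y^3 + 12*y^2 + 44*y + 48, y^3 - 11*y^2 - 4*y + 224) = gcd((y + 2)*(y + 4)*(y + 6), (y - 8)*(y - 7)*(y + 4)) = y + 4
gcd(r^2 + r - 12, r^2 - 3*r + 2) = 1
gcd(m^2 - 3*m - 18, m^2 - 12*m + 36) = m - 6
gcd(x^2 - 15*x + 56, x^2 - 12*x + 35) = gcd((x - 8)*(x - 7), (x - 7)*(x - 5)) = x - 7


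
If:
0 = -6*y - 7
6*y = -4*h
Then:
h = 7/4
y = -7/6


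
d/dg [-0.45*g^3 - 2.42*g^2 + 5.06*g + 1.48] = -1.35*g^2 - 4.84*g + 5.06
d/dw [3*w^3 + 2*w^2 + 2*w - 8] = 9*w^2 + 4*w + 2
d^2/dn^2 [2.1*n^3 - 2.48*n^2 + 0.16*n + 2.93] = 12.6*n - 4.96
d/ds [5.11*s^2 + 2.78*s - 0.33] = 10.22*s + 2.78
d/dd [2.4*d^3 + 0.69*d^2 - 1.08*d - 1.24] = 7.2*d^2 + 1.38*d - 1.08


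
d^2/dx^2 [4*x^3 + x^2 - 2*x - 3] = 24*x + 2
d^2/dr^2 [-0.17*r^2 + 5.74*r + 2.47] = -0.340000000000000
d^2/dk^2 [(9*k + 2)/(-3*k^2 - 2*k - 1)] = 2*(-4*(3*k + 1)^2*(9*k + 2) + 3*(27*k + 8)*(3*k^2 + 2*k + 1))/(3*k^2 + 2*k + 1)^3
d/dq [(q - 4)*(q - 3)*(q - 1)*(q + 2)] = 4*q^3 - 18*q^2 + 6*q + 26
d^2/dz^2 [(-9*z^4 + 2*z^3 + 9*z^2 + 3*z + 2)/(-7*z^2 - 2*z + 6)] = 2*(441*z^6 + 378*z^5 - 1026*z^4 - 977*z^3 + 588*z^2 - 678*z - 452)/(343*z^6 + 294*z^5 - 798*z^4 - 496*z^3 + 684*z^2 + 216*z - 216)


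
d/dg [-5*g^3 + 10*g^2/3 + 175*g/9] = -15*g^2 + 20*g/3 + 175/9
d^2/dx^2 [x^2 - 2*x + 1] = 2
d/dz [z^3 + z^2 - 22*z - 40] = 3*z^2 + 2*z - 22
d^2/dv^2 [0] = 0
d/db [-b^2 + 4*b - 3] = 4 - 2*b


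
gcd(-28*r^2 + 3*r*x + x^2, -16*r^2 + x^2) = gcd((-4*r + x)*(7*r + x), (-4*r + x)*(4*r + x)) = -4*r + x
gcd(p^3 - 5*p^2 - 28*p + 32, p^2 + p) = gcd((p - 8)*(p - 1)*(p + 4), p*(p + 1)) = 1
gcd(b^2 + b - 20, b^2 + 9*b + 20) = b + 5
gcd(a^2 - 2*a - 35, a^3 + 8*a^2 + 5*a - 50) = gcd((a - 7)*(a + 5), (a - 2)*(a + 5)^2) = a + 5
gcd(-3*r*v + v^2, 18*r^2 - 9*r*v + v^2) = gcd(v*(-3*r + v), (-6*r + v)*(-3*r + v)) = 3*r - v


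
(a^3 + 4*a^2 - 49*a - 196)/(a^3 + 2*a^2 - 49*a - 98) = (a + 4)/(a + 2)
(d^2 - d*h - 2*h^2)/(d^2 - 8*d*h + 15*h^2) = (d^2 - d*h - 2*h^2)/(d^2 - 8*d*h + 15*h^2)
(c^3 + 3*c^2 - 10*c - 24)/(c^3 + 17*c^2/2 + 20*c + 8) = 2*(c^2 - c - 6)/(2*c^2 + 9*c + 4)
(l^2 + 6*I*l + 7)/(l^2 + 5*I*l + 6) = (l + 7*I)/(l + 6*I)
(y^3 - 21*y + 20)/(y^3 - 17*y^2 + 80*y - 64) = (y^2 + y - 20)/(y^2 - 16*y + 64)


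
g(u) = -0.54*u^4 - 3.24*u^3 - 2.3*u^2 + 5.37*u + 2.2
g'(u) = -2.16*u^3 - 9.72*u^2 - 4.6*u + 5.37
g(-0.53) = -0.85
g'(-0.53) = 5.40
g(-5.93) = -102.64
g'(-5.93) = 141.27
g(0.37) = 3.70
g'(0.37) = 2.23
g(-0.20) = 1.06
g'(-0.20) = 5.92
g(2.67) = -88.97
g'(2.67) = -117.32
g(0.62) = 3.79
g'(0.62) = -1.73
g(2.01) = -31.42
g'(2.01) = -60.69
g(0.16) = 2.99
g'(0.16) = 4.38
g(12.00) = -17060.72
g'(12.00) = -5181.99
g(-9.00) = -1413.41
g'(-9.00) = 834.09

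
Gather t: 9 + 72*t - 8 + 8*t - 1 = 80*t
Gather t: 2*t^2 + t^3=t^3 + 2*t^2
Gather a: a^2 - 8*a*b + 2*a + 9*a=a^2 + a*(11 - 8*b)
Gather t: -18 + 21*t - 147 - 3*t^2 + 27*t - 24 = -3*t^2 + 48*t - 189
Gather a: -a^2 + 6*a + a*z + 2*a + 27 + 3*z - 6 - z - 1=-a^2 + a*(z + 8) + 2*z + 20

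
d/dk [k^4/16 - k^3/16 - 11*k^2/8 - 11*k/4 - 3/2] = k^3/4 - 3*k^2/16 - 11*k/4 - 11/4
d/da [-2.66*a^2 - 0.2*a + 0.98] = -5.32*a - 0.2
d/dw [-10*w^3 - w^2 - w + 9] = -30*w^2 - 2*w - 1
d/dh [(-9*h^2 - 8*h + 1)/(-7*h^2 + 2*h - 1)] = 2*(-37*h^2 + 16*h + 3)/(49*h^4 - 28*h^3 + 18*h^2 - 4*h + 1)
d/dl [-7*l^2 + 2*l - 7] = 2 - 14*l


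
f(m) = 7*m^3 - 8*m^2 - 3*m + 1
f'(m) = 21*m^2 - 16*m - 3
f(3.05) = 116.04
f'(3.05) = 143.55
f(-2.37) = -130.01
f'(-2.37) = 152.87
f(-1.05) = -12.77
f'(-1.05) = 36.95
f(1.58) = 3.90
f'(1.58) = 24.14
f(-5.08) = -1107.89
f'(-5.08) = 620.21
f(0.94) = -3.07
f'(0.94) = 0.52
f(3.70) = 234.95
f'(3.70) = 225.29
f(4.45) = 446.08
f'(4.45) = 341.65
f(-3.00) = -251.00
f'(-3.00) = 234.00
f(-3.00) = -251.00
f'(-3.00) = 234.00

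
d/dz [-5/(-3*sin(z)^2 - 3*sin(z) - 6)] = -5*(2*sin(z) + 1)*cos(z)/(3*(sin(z)^2 + sin(z) + 2)^2)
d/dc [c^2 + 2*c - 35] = 2*c + 2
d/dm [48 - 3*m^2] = -6*m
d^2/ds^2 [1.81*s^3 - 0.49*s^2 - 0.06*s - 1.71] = 10.86*s - 0.98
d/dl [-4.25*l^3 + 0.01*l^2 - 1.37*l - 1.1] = -12.75*l^2 + 0.02*l - 1.37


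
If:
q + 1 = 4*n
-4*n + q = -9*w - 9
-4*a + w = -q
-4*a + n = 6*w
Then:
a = 209/108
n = 65/27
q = 233/27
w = -8/9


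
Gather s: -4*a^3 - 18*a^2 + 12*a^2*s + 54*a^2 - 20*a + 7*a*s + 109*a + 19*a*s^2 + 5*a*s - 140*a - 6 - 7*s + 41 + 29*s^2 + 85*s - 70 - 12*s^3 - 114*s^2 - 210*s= -4*a^3 + 36*a^2 - 51*a - 12*s^3 + s^2*(19*a - 85) + s*(12*a^2 + 12*a - 132) - 35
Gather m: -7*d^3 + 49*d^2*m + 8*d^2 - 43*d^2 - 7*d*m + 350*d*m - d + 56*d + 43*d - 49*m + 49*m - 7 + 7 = -7*d^3 - 35*d^2 + 98*d + m*(49*d^2 + 343*d)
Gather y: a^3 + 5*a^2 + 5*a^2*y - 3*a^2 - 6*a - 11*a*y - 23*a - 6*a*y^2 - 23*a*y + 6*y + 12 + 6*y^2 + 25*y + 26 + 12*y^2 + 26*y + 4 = a^3 + 2*a^2 - 29*a + y^2*(18 - 6*a) + y*(5*a^2 - 34*a + 57) + 42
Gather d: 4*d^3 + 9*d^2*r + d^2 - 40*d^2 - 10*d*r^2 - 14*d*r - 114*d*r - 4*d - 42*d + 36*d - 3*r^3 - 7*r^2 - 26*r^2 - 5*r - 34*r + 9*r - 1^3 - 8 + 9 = 4*d^3 + d^2*(9*r - 39) + d*(-10*r^2 - 128*r - 10) - 3*r^3 - 33*r^2 - 30*r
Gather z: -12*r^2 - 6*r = -12*r^2 - 6*r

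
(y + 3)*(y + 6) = y^2 + 9*y + 18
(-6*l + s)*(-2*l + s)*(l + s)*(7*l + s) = 84*l^4 + 40*l^3*s - 45*l^2*s^2 + s^4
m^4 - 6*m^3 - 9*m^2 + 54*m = m*(m - 6)*(m - 3)*(m + 3)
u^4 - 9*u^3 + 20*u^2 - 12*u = u*(u - 6)*(u - 2)*(u - 1)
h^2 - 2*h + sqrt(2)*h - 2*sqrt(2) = (h - 2)*(h + sqrt(2))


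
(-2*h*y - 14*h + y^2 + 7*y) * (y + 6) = -2*h*y^2 - 26*h*y - 84*h + y^3 + 13*y^2 + 42*y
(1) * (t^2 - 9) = t^2 - 9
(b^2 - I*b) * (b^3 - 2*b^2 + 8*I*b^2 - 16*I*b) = b^5 - 2*b^4 + 7*I*b^4 + 8*b^3 - 14*I*b^3 - 16*b^2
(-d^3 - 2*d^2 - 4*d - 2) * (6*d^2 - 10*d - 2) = -6*d^5 - 2*d^4 - 2*d^3 + 32*d^2 + 28*d + 4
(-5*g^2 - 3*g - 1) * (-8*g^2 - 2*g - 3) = 40*g^4 + 34*g^3 + 29*g^2 + 11*g + 3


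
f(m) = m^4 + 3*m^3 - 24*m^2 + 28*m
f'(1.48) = -10.36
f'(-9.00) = -1727.00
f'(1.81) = -5.68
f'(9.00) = 3241.00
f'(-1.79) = 119.82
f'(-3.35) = 139.42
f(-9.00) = 2178.00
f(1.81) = 0.58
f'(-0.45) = 51.06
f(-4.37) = -466.35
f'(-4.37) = 75.82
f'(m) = 4*m^3 + 9*m^2 - 48*m + 28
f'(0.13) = 21.92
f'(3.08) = 82.41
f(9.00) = 7056.00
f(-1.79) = -133.96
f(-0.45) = -17.69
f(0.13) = 3.24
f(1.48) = 3.39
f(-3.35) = -349.98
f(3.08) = 36.21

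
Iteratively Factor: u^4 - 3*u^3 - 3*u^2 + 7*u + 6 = (u + 1)*(u^3 - 4*u^2 + u + 6) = (u - 2)*(u + 1)*(u^2 - 2*u - 3) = (u - 2)*(u + 1)^2*(u - 3)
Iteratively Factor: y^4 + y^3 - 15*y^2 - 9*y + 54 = (y - 2)*(y^3 + 3*y^2 - 9*y - 27) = (y - 2)*(y + 3)*(y^2 - 9) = (y - 3)*(y - 2)*(y + 3)*(y + 3)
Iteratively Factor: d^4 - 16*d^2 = (d - 4)*(d^3 + 4*d^2) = (d - 4)*(d + 4)*(d^2) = d*(d - 4)*(d + 4)*(d)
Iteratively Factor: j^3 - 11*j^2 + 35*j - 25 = (j - 1)*(j^2 - 10*j + 25) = (j - 5)*(j - 1)*(j - 5)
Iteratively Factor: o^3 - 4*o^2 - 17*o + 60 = (o - 3)*(o^2 - o - 20) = (o - 3)*(o + 4)*(o - 5)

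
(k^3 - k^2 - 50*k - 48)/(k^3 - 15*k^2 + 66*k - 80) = (k^2 + 7*k + 6)/(k^2 - 7*k + 10)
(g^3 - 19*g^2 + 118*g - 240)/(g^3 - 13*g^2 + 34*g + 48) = (g - 5)/(g + 1)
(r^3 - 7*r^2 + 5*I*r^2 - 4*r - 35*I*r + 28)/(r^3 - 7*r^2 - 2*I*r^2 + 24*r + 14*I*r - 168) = (r + I)/(r - 6*I)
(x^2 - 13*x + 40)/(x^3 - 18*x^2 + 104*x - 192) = (x - 5)/(x^2 - 10*x + 24)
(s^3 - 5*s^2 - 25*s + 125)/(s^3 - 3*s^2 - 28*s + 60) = (s^2 - 10*s + 25)/(s^2 - 8*s + 12)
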